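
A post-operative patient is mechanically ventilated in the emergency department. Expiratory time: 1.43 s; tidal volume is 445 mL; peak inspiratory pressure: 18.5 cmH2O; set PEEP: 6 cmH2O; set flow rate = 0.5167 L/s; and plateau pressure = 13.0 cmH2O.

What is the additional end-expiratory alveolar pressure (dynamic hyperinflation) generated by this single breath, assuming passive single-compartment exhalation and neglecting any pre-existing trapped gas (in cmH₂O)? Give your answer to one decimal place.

R = (PIP − Pplat)/V̇ = (18.5 − 13.0) / 0.5167 = 5.5/0.5167 = 10.644 cmH2O·s/L.
C = Vt/(Pplat − PEEP) = 445.0 / (13.0 − 6) = 445.0/7.0 = 63.571 mL/cmH2O.
τ = R × C = 10.644 × 0.06357 L/cmH2O = 0.6766 s.
Fraction remaining = e^(−Te/τ) = e^(−1.43/0.6766) = 0.1208; trapped volume = 445.0 × 0.1208 = 53.756 mL.
Additional alveolar pressure from trapping ≈ V_trapped / C = 53.756 / 63.571 = 0.8456 cmH2O.

0.8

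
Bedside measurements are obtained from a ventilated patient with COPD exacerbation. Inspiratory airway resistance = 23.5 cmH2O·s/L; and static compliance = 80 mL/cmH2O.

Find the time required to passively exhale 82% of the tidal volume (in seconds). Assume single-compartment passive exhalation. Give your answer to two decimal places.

τ = R × C = 23.5 × 80 mL/cmH2O = 23.5 × 0.080 L/cmH2O = 1.88 s.
Exhaled fraction f = 1 − e^(−t/τ) → t = −τ·ln(1 − f) = −1.88·ln(0.18) = 3.224 s.

3.22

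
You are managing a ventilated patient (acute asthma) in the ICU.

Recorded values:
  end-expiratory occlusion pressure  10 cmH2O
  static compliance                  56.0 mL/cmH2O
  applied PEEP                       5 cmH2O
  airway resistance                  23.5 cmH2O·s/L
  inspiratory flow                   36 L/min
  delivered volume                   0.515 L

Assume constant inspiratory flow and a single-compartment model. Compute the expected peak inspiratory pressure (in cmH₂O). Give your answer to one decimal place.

Flow: 36 L/min ÷ 60 = 0.6 L/s.
Total PEEP = 10 cmH2O (set 5 + intrinsic 5); this is the baseline alveolar pressure.
Equation of motion (constant flow): PIP = Vt/C + R·V̇ + PEEP.
PIP = 515/56.0 + 23.5×0.6 + 10 = 9.196 + 14.1 + 10 = 33.296 cmH2O.

33.3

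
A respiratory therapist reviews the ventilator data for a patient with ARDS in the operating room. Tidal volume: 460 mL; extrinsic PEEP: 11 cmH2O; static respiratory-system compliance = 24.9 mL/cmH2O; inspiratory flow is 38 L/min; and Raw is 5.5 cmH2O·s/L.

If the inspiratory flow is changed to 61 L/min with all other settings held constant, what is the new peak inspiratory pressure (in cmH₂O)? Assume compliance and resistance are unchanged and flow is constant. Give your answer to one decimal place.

35.1

Flow: 38 L/min ÷ 60 = 0.6333 L/s.
New flow: 61 L/min ÷ 60 = 1.0167 L/s.
PIP = Vt/C + R·V̇ + PEEP (constant-flow equation of motion).
Only the resistive term changes: ΔPIP = R × ΔV̇ = 5.5 × (1.0167 − 0.6333) = 5.5 × 0.3834 = 2.109 cmH2O.
Original PIP = 460/24.9 + 5.5×0.6333 + 11 = 32.957 cmH2O; new PIP = 32.957 + (2.109) = 35.066 cmH2O.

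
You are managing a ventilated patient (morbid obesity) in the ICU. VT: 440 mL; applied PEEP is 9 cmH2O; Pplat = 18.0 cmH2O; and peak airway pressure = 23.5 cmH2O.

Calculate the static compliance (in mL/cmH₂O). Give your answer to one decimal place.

Cstat = Vt / (Pplat − PEEP) = 440 / (18.0 − 9) = 440 / 9.0 = 48.889 mL/cmH2O.

48.9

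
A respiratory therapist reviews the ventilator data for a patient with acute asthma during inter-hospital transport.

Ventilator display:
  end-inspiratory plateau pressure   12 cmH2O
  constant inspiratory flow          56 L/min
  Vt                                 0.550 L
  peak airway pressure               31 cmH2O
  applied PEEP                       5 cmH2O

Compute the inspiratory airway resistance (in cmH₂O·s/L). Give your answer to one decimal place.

20.4

Flow: 56 L/min ÷ 60 = 0.9333 L/s.
Raw = (PIP − Pplat) / flow = (31 − 12) / 0.9333 = 19.0 / 0.9333 = 20.358 cmH2O·s/L.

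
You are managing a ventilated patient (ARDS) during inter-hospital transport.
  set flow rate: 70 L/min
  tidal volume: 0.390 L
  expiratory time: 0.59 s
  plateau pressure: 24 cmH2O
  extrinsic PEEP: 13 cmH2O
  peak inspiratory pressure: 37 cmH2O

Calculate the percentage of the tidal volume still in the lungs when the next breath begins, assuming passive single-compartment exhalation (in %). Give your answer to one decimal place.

Flow: 70 L/min ÷ 60 = 1.1667 L/s.
R = (PIP − Pplat)/V̇ = (37 − 24) / 1.1667 = 13.0/1.1667 = 11.143 cmH2O·s/L.
C = Vt/(Pplat − PEEP) = 390.0 / (24 − 13) = 390.0/11.0 = 35.455 mL/cmH2O.
τ = R × C = 11.143 × 0.03546 L/cmH2O = 0.3951 s.
Fraction remaining at end-expiration = e^(−Te/τ) = e^(−0.59/0.3951) = 0.2246 → 22.46%.

22.5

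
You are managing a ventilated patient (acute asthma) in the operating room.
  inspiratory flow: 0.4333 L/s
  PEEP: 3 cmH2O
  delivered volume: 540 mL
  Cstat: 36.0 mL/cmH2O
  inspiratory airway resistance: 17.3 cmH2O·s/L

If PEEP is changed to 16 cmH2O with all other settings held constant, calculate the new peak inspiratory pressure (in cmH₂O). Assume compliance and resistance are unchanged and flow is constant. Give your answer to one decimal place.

38.5

PIP = Vt/C + R·V̇ + PEEP (constant-flow equation of motion).
Only the baseline term changes: ΔPIP = ΔPEEP = 16 − 3 = 13.0 cmH2O.
Original PIP = 540/36.0 + 17.3×0.4333 + 3 = 25.496 cmH2O; new PIP = 25.496 + (13.0) = 38.496 cmH2O.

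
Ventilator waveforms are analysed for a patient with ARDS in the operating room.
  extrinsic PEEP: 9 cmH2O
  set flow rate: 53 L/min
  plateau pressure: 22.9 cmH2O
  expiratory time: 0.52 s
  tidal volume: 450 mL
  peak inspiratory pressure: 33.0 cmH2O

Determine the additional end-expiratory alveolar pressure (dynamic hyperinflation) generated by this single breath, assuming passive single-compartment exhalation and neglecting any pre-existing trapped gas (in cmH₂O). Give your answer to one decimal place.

3.4

Flow: 53 L/min ÷ 60 = 0.8833 L/s.
R = (PIP − Pplat)/V̇ = (33.0 − 22.9) / 0.8833 = 10.1/0.8833 = 11.434 cmH2O·s/L.
C = Vt/(Pplat − PEEP) = 450.0 / (22.9 − 9) = 450.0/13.9 = 32.374 mL/cmH2O.
τ = R × C = 11.434 × 0.03237 L/cmH2O = 0.3701 s.
Fraction remaining = e^(−Te/τ) = e^(−0.52/0.3701) = 0.2454; trapped volume = 450.0 × 0.2454 = 110.43 mL.
Additional alveolar pressure from trapping ≈ V_trapped / C = 110.43 / 32.374 = 3.411 cmH2O.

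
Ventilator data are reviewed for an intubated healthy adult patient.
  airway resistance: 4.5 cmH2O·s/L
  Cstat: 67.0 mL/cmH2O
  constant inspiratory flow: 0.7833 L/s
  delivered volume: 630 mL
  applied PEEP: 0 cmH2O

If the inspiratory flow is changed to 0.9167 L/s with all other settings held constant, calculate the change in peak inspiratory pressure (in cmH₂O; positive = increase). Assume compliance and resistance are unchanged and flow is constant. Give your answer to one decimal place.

0.6

PIP = Vt/C + R·V̇ + PEEP (constant-flow equation of motion).
Only the resistive term changes: ΔPIP = R × ΔV̇ = 4.5 × (0.9167 − 0.7833) = 4.5 × 0.1334 = 0.6003 cmH2O.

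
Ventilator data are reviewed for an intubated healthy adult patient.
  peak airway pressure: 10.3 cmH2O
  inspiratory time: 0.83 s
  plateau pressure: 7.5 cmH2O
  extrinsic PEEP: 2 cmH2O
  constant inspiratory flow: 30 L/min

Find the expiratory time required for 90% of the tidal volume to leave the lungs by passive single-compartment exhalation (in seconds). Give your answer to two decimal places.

Flow: 30 L/min ÷ 60 = 0.5 L/s.
Vt = flow × Ti = 0.5 L/s × 0.83 s × 1000 mL/L = 415.0 mL.
R = (PIP − Pplat)/V̇ = (10.3 − 7.5) / 0.5 = 2.8/0.5 = 5.6 cmH2O·s/L.
C = Vt/(Pplat − PEEP) = 415.0 / (7.5 − 2) = 415.0/5.5 = 75.455 mL/cmH2O.
τ = R × C = 5.6 × 0.07546 L/cmH2O = 0.4226 s.
t = −τ·ln(1 − 0.90) = −0.4226·ln(0.1) = 0.9731 s.

0.97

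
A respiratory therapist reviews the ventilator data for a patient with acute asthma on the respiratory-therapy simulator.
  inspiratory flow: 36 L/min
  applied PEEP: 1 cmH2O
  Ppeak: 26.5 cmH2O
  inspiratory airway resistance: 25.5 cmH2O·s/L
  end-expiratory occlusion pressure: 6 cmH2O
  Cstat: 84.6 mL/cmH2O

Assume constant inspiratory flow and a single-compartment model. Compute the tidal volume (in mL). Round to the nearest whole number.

Flow: 36 L/min ÷ 60 = 0.6 L/s.
Total PEEP = 6 cmH2O (set 1 + intrinsic 5); this is the baseline alveolar pressure.
Equation of motion (constant flow): PIP = Vt/C + R·V̇ + PEEP.
Vt/C = PIP − R·V̇ − PEEP = 26.5 − 15.3 − 6 = 5.2 cmH2O.
Vt = C × 5.2 = 84.6 × 5.2 = 439.92 mL.

440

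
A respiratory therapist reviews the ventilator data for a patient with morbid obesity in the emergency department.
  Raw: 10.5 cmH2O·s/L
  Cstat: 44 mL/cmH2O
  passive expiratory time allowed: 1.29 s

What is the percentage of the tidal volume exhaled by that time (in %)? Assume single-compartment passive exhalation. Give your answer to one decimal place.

93.9

τ = R × C = 10.5 × 44 mL/cmH2O = 10.5 × 0.044 L/cmH2O = 0.462 s.
Passive exhalation: V(t)/V₀ = e^(−t/τ) = e^(−1.29/0.462) = 0.06129.
Fraction exhaled = 1 − 0.06129 = 0.9387 → 93.87%.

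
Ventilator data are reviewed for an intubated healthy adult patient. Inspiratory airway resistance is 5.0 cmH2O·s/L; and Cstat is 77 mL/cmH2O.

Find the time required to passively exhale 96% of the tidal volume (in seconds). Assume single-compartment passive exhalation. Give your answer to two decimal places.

τ = R × C = 5.0 × 77 mL/cmH2O = 5.0 × 0.077 L/cmH2O = 0.385 s.
Exhaled fraction f = 1 − e^(−t/τ) → t = −τ·ln(1 − f) = −0.385·ln(0.04) = 1.239 s.

1.24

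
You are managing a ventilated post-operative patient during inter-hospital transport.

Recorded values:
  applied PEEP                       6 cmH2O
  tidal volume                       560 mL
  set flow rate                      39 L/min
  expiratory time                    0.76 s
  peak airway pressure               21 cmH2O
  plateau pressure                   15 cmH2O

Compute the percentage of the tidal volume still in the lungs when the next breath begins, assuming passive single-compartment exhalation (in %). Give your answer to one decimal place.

Flow: 39 L/min ÷ 60 = 0.65 L/s.
R = (PIP − Pplat)/V̇ = (21 − 15) / 0.65 = 6.0/0.65 = 9.231 cmH2O·s/L.
C = Vt/(Pplat − PEEP) = 560.0 / (15 − 6) = 560.0/9.0 = 62.222 mL/cmH2O.
τ = R × C = 9.231 × 0.06222 L/cmH2O = 0.5744 s.
Fraction remaining at end-expiration = e^(−Te/τ) = e^(−0.76/0.5744) = 0.2663 → 26.63%.

26.6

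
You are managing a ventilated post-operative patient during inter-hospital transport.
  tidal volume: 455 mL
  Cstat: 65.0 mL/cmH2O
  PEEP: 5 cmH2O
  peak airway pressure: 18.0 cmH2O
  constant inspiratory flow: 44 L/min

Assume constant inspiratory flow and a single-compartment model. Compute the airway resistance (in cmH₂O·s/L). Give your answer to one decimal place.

8.2

Flow: 44 L/min ÷ 60 = 0.7333 L/s.
Equation of motion (constant flow): PIP = Vt/C + R·V̇ + PEEP.
R·V̇ = PIP − Vt/C − PEEP = 18.0 − 455/65.0 − 5 = 18.0 − 7.0 − 5 = 6.0 cmH2O.
R = 6.0 / 0.7333 = 8.182 cmH2O·s/L.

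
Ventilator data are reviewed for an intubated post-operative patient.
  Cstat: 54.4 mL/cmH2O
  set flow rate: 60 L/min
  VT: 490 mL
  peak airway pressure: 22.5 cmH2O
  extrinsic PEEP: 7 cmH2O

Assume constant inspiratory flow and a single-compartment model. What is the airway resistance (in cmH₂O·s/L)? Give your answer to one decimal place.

6.5

Flow: 60 L/min ÷ 60 = 1 L/s.
Equation of motion (constant flow): PIP = Vt/C + R·V̇ + PEEP.
R·V̇ = PIP − Vt/C − PEEP = 22.5 − 490/54.4 − 7 = 22.5 − 9.007 − 7 = 6.493 cmH2O.
R = 6.493 / 1 = 6.493 cmH2O·s/L.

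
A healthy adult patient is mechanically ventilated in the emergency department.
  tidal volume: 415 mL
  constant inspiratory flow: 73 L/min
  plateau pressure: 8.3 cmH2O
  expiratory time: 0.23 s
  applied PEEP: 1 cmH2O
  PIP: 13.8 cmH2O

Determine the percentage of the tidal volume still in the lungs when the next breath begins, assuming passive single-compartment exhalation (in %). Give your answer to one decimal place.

Flow: 73 L/min ÷ 60 = 1.2167 L/s.
R = (PIP − Pplat)/V̇ = (13.8 − 8.3) / 1.2167 = 5.5/1.2167 = 4.52 cmH2O·s/L.
C = Vt/(Pplat − PEEP) = 415.0 / (8.3 − 1) = 415.0/7.3 = 56.849 mL/cmH2O.
τ = R × C = 4.52 × 0.05685 L/cmH2O = 0.257 s.
Fraction remaining at end-expiration = e^(−Te/τ) = e^(−0.23/0.257) = 0.4086 → 40.86%.

40.9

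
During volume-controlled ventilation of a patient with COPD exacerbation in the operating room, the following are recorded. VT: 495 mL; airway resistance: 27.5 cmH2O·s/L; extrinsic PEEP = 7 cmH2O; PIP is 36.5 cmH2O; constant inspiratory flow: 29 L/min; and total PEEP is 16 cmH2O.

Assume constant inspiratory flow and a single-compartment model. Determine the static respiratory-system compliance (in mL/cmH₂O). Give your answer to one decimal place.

68.7

Flow: 29 L/min ÷ 60 = 0.4833 L/s.
Total PEEP = 16 cmH2O (set 7 + intrinsic 9); this is the baseline alveolar pressure.
Equation of motion (constant flow): PIP = Vt/C + R·V̇ + PEEP.
Vt/C = PIP − R·V̇ − PEEP = 36.5 − 27.5×0.4833 − 16 = 36.5 − 13.291 − 16 = 7.209 cmH2O.
C = Vt / 7.209 = 495 / 7.209 = 68.664 mL/cmH2O.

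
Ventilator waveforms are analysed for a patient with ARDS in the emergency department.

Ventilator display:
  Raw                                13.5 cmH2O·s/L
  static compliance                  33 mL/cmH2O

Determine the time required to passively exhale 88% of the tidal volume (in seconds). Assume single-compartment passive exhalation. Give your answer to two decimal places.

τ = R × C = 13.5 × 33 mL/cmH2O = 13.5 × 0.033 L/cmH2O = 0.4455 s.
Exhaled fraction f = 1 − e^(−t/τ) → t = −τ·ln(1 − f) = −0.4455·ln(0.12) = 0.9446 s.

0.94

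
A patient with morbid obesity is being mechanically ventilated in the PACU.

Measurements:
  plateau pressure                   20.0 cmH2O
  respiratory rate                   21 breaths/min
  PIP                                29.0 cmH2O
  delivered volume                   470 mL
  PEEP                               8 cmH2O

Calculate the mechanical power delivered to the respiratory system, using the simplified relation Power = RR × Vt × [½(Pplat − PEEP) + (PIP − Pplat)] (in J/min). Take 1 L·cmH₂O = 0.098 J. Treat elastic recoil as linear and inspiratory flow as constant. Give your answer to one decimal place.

Per-breath work = Vt × [½(Pplat−PEEP) + (PIP−Pplat)] = 0.470 × [0.5×12.0 + 9.0] = 0.470 × 15.0 = 7.05 L·cmH2O.
Power = 21 × 7.05 = 148.05 L·cmH2O/min.
× 0.098 J/(L·cmH2O) → 14.509 J/min.

14.5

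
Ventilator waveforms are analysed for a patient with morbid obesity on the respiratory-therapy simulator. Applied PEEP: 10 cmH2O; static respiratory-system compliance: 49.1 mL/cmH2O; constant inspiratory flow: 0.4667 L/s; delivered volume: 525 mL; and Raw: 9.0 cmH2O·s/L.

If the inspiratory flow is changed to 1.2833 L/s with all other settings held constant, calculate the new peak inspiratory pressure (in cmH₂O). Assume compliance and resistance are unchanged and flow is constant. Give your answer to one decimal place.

PIP = Vt/C + R·V̇ + PEEP (constant-flow equation of motion).
Only the resistive term changes: ΔPIP = R × ΔV̇ = 9.0 × (1.2833 − 0.4667) = 9.0 × 0.8166 = 7.349 cmH2O.
Original PIP = 525/49.1 + 9.0×0.4667 + 10 = 24.893 cmH2O; new PIP = 24.893 + (7.349) = 32.242 cmH2O.

32.2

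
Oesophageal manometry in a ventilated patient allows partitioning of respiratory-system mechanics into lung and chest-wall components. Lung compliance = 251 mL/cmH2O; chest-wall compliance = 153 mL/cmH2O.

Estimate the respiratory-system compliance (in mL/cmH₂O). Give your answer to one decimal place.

Lung and chest wall are elastances in series: 1/Crs = 1/CL + 1/Ccw.
1/Crs = 1/251 + 1/153 = 0.01052.
Crs = 95.057 mL/cmH2O.

95.1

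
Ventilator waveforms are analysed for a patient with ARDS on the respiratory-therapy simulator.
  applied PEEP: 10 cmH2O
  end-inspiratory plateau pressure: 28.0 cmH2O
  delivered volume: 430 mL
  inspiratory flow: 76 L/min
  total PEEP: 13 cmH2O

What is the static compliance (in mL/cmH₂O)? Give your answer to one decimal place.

End-expiratory occlusion gives total PEEP = 13 cmH2O (intrinsic PEEP = 13 − 10 = 3). Use total PEEP for the elastic gradient.
Cstat = Vt / (Pplat − PEEPtotal) = 430 / (28.0 − 13) = 430 / 15.0 = 28.667 mL/cmH2O.

28.7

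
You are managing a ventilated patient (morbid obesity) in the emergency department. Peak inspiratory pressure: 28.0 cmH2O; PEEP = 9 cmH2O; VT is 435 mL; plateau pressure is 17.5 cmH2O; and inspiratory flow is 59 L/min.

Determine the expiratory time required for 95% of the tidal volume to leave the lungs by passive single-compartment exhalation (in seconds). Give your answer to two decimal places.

1.64

Flow: 59 L/min ÷ 60 = 0.9833 L/s.
R = (PIP − Pplat)/V̇ = (28.0 − 17.5) / 0.9833 = 10.5/0.9833 = 10.678 cmH2O·s/L.
C = Vt/(Pplat − PEEP) = 435.0 / (17.5 − 9) = 435.0/8.5 = 51.176 mL/cmH2O.
τ = R × C = 10.678 × 0.05118 L/cmH2O = 0.5465 s.
t = −τ·ln(1 − 0.95) = −0.5465·ln(0.05) = 1.637 s.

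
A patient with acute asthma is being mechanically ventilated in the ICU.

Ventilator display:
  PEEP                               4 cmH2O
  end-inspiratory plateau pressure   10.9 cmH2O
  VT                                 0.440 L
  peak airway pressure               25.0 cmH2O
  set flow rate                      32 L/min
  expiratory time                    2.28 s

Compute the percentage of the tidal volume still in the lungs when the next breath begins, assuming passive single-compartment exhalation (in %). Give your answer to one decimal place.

Flow: 32 L/min ÷ 60 = 0.5333 L/s.
R = (PIP − Pplat)/V̇ = (25.0 − 10.9) / 0.5333 = 14.1/0.5333 = 26.439 cmH2O·s/L.
C = Vt/(Pplat − PEEP) = 440.0 / (10.9 − 4) = 440.0/6.9 = 63.768 mL/cmH2O.
τ = R × C = 26.439 × 0.06377 L/cmH2O = 1.686 s.
Fraction remaining at end-expiration = e^(−Te/τ) = e^(−2.28/1.686) = 0.2586 → 25.86%.

25.9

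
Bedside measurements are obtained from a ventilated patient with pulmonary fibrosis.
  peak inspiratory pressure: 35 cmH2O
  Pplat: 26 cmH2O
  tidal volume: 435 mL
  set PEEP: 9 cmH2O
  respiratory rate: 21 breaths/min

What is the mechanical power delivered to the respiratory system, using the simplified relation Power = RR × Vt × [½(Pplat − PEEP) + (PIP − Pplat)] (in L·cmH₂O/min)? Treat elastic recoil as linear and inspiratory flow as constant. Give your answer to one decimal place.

Per-breath work = Vt × [½(Pplat−PEEP) + (PIP−Pplat)] = 0.435 × [0.5×17.0 + 9.0] = 0.435 × 17.5 = 7.613 L·cmH2O.
Power = 21 × 7.613 = 159.87 L·cmH2O/min.

159.9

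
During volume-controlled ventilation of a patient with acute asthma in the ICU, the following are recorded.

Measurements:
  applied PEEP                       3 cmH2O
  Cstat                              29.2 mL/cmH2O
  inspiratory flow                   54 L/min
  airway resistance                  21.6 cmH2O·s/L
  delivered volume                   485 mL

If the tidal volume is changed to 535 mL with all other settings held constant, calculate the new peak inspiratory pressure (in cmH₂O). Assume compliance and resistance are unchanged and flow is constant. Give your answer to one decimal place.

Flow: 54 L/min ÷ 60 = 0.9 L/s.
PIP = Vt/C + R·V̇ + PEEP (constant-flow equation of motion).
Only the elastic term changes: ΔPIP = ΔVt / C = (535 − 485) / 29.2 = 1.712 cmH2O.
Original PIP = 485/29.2 + 21.6×0.9 + 3 = 39.05 cmH2O; new PIP = 39.05 + (1.712) = 40.762 cmH2O.

40.8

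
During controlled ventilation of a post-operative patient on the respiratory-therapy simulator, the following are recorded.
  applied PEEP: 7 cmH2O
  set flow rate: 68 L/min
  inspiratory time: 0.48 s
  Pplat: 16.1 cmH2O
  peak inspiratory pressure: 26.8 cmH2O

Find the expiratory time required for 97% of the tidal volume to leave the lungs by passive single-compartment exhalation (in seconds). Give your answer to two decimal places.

Flow: 68 L/min ÷ 60 = 1.1333 L/s.
Vt = flow × Ti = 1.1333 L/s × 0.48 s × 1000 mL/L = 543.98 mL.
R = (PIP − Pplat)/V̇ = (26.8 − 16.1) / 1.1333 = 10.7/1.1333 = 9.441 cmH2O·s/L.
C = Vt/(Pplat − PEEP) = 543.98 / (16.1 − 7) = 543.98/9.1 = 59.778 mL/cmH2O.
τ = R × C = 9.441 × 0.05978 L/cmH2O = 0.5644 s.
t = −τ·ln(1 − 0.97) = −0.5644·ln(0.03) = 1.979 s.

1.98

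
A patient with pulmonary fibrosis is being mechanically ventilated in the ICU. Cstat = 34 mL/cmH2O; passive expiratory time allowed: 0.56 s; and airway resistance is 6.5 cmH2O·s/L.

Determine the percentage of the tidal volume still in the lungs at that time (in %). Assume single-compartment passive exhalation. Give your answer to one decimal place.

7.9

τ = R × C = 6.5 × 34 mL/cmH2O = 6.5 × 0.034 L/cmH2O = 0.221 s.
Passive exhalation: V(t)/V₀ = e^(−t/τ) = e^(−0.56/0.221) = 0.07935.
Fraction remaining = 0.07935 → 7.935%.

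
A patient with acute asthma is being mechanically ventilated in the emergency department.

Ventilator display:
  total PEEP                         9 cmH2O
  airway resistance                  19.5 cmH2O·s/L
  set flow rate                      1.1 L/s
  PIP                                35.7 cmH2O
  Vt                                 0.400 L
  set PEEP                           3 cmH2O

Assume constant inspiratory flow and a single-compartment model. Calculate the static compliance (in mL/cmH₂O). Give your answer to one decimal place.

Total PEEP = 9 cmH2O (set 3 + intrinsic 6); this is the baseline alveolar pressure.
Equation of motion (constant flow): PIP = Vt/C + R·V̇ + PEEP.
Vt/C = PIP − R·V̇ − PEEP = 35.7 − 19.5×1.1 − 9 = 35.7 − 21.45 − 9 = 5.25 cmH2O.
C = Vt / 5.25 = 400 / 5.25 = 76.19 mL/cmH2O.

76.2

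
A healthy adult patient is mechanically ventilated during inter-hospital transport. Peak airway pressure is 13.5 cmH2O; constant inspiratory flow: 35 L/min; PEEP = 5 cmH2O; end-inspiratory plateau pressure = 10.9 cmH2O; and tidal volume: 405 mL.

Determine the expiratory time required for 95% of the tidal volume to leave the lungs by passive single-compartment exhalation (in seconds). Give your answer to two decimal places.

Flow: 35 L/min ÷ 60 = 0.5833 L/s.
R = (PIP − Pplat)/V̇ = (13.5 − 10.9) / 0.5833 = 2.6/0.5833 = 4.457 cmH2O·s/L.
C = Vt/(Pplat − PEEP) = 405.0 / (10.9 − 5) = 405.0/5.9 = 68.644 mL/cmH2O.
τ = R × C = 4.457 × 0.06864 L/cmH2O = 0.3059 s.
t = −τ·ln(1 − 0.95) = −0.3059·ln(0.05) = 0.9164 s.

0.92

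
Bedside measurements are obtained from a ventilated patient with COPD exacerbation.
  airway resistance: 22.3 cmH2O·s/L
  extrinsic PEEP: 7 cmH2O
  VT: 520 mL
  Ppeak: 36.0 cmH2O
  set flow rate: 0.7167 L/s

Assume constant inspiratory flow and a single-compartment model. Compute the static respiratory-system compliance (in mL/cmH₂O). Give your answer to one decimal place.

39.9

Equation of motion (constant flow): PIP = Vt/C + R·V̇ + PEEP.
Vt/C = PIP − R·V̇ − PEEP = 36.0 − 22.3×0.7167 − 7 = 36.0 − 15.982 − 7 = 13.018 cmH2O.
C = Vt / 13.018 = 520 / 13.018 = 39.945 mL/cmH2O.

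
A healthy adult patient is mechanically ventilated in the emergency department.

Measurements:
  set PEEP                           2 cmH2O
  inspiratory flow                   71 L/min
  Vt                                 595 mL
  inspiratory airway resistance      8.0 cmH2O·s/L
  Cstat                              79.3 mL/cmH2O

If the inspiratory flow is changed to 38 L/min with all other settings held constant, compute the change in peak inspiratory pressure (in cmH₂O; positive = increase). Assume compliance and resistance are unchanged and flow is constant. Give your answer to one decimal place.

Flow: 71 L/min ÷ 60 = 1.1833 L/s.
New flow: 38 L/min ÷ 60 = 0.6333 L/s.
PIP = Vt/C + R·V̇ + PEEP (constant-flow equation of motion).
Only the resistive term changes: ΔPIP = R × ΔV̇ = 8.0 × (0.6333 − 1.1833) = 8.0 × -0.55 = -4.4 cmH2O.

-4.4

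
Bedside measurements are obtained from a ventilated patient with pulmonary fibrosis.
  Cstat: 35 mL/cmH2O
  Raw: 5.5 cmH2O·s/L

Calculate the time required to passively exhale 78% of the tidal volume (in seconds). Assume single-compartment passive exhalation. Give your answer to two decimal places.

τ = R × C = 5.5 × 35 mL/cmH2O = 5.5 × 0.035 L/cmH2O = 0.1925 s.
Exhaled fraction f = 1 − e^(−t/τ) → t = −τ·ln(1 − f) = −0.1925·ln(0.22) = 0.2915 s.

0.29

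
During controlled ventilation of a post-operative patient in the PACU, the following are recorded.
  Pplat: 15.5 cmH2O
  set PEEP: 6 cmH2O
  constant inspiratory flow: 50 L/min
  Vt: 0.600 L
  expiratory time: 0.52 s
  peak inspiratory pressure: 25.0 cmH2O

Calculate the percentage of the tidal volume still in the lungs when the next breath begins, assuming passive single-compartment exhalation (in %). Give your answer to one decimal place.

48.6

Flow: 50 L/min ÷ 60 = 0.8333 L/s.
R = (PIP − Pplat)/V̇ = (25.0 − 15.5) / 0.8333 = 9.5/0.8333 = 11.4 cmH2O·s/L.
C = Vt/(Pplat − PEEP) = 600.0 / (15.5 − 6) = 600.0/9.5 = 63.158 mL/cmH2O.
τ = R × C = 11.4 × 0.06316 L/cmH2O = 0.72 s.
Fraction remaining at end-expiration = e^(−Te/τ) = e^(−0.52/0.72) = 0.4857 → 48.57%.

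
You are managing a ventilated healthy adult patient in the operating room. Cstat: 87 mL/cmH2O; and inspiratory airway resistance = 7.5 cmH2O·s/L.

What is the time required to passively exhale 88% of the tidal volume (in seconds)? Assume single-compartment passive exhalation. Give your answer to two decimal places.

1.38

τ = R × C = 7.5 × 87 mL/cmH2O = 7.5 × 0.087 L/cmH2O = 0.6525 s.
Exhaled fraction f = 1 − e^(−t/τ) → t = −τ·ln(1 − f) = −0.6525·ln(0.12) = 1.383 s.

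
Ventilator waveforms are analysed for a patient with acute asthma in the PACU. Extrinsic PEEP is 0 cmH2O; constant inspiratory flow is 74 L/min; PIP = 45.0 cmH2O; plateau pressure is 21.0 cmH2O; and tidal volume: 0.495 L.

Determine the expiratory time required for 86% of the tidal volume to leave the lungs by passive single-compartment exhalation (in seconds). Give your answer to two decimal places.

0.90

Flow: 74 L/min ÷ 60 = 1.2333 L/s.
R = (PIP − Pplat)/V̇ = (45.0 − 21.0) / 1.2333 = 24.0/1.2333 = 19.46 cmH2O·s/L.
C = Vt/(Pplat − PEEP) = 495.0 / (21.0 − 0) = 495.0/21.0 = 23.571 mL/cmH2O.
τ = R × C = 19.46 × 0.02357 L/cmH2O = 0.4587 s.
t = −τ·ln(1 − 0.86) = −0.4587·ln(0.14) = 0.9019 s.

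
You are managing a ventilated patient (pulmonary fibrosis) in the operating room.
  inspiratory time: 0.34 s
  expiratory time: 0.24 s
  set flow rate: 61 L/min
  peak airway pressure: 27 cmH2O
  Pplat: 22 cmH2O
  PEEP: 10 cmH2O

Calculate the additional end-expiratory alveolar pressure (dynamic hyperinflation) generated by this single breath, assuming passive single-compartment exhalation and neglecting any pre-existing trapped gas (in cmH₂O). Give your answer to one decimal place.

Flow: 61 L/min ÷ 60 = 1.0167 L/s.
Vt = flow × Ti = 1.0167 L/s × 0.34 s × 1000 mL/L = 345.68 mL.
R = (PIP − Pplat)/V̇ = (27 − 22) / 1.0167 = 5.0/1.0167 = 4.918 cmH2O·s/L.
C = Vt/(Pplat − PEEP) = 345.68 / (22 − 10) = 345.68/12.0 = 28.807 mL/cmH2O.
τ = R × C = 4.918 × 0.02881 L/cmH2O = 0.1417 s.
Fraction remaining = e^(−Te/τ) = e^(−0.24/0.1417) = 0.1838; trapped volume = 345.68 × 0.1838 = 63.536 mL.
Additional alveolar pressure from trapping ≈ V_trapped / C = 63.536 / 28.807 = 2.206 cmH2O.

2.2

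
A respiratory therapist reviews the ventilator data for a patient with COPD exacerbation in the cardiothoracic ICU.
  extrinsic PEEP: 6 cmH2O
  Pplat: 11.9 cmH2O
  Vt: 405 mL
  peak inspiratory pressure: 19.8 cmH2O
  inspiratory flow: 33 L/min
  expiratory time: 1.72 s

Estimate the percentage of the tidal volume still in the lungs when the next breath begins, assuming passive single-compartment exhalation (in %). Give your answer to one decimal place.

Flow: 33 L/min ÷ 60 = 0.55 L/s.
R = (PIP − Pplat)/V̇ = (19.8 − 11.9) / 0.55 = 7.9/0.55 = 14.364 cmH2O·s/L.
C = Vt/(Pplat − PEEP) = 405.0 / (11.9 − 6) = 405.0/5.9 = 68.644 mL/cmH2O.
τ = R × C = 14.364 × 0.06864 L/cmH2O = 0.9859 s.
Fraction remaining at end-expiration = e^(−Te/τ) = e^(−1.72/0.9859) = 0.1747 → 17.47%.

17.5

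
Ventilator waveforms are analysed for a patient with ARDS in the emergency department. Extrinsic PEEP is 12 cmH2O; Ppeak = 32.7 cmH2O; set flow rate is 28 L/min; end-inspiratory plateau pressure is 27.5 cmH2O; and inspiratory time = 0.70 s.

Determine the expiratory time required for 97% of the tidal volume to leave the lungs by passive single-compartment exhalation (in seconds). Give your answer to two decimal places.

Flow: 28 L/min ÷ 60 = 0.4667 L/s.
Vt = flow × Ti = 0.4667 L/s × 0.70 s × 1000 mL/L = 326.69 mL.
R = (PIP − Pplat)/V̇ = (32.7 − 27.5) / 0.4667 = 5.2/0.4667 = 11.142 cmH2O·s/L.
C = Vt/(Pplat − PEEP) = 326.69 / (27.5 − 12) = 326.69/15.5 = 21.077 mL/cmH2O.
τ = R × C = 11.142 × 0.02108 L/cmH2O = 0.2349 s.
t = −τ·ln(1 − 0.97) = −0.2349·ln(0.03) = 0.8237 s.

0.82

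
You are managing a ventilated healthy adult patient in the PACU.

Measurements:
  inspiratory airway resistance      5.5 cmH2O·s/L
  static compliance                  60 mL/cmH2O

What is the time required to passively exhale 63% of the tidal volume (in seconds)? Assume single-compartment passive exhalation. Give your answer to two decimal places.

0.33

τ = R × C = 5.5 × 60 mL/cmH2O = 5.5 × 0.060 L/cmH2O = 0.33 s.
Exhaled fraction f = 1 − e^(−t/τ) → t = −τ·ln(1 − f) = −0.33·ln(0.37) = 0.3281 s.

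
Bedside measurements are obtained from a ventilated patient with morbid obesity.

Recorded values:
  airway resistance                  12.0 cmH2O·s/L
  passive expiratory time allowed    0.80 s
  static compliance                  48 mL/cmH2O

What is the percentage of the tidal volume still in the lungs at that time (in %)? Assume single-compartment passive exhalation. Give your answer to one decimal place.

24.9

τ = R × C = 12.0 × 48 mL/cmH2O = 12.0 × 0.048 L/cmH2O = 0.576 s.
Passive exhalation: V(t)/V₀ = e^(−t/τ) = e^(−0.80/0.576) = 0.2494.
Fraction remaining = 0.2494 → 24.94%.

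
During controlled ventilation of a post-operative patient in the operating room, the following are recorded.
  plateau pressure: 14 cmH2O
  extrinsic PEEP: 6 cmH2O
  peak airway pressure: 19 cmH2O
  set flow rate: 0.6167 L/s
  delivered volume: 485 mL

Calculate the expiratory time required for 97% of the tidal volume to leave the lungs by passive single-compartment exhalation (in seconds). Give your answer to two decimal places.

R = (PIP − Pplat)/V̇ = (19 − 14) / 0.6167 = 5.0/0.6167 = 8.108 cmH2O·s/L.
C = Vt/(Pplat − PEEP) = 485.0 / (14 − 6) = 485.0/8.0 = 60.625 mL/cmH2O.
τ = R × C = 8.108 × 0.06063 L/cmH2O = 0.4916 s.
t = −τ·ln(1 − 0.97) = −0.4916·ln(0.03) = 1.724 s.

1.72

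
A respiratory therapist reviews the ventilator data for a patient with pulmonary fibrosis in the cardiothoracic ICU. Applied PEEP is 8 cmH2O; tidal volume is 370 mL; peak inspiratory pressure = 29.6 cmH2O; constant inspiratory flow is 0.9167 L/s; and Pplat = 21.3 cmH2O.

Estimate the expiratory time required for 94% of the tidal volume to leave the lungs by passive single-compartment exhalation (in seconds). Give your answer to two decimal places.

0.71

R = (PIP − Pplat)/V̇ = (29.6 − 21.3) / 0.9167 = 8.3/0.9167 = 9.054 cmH2O·s/L.
C = Vt/(Pplat − PEEP) = 370.0 / (21.3 − 8) = 370.0/13.3 = 27.82 mL/cmH2O.
τ = R × C = 9.054 × 0.02782 L/cmH2O = 0.2519 s.
t = −τ·ln(1 − 0.94) = −0.2519·ln(0.06) = 0.7087 s.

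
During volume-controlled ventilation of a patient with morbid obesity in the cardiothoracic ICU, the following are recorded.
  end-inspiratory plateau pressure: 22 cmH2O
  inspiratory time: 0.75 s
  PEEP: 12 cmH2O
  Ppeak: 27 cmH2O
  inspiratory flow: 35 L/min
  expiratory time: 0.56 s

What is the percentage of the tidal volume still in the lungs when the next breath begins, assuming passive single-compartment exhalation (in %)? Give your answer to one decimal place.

22.5

Flow: 35 L/min ÷ 60 = 0.5833 L/s.
Vt = flow × Ti = 0.5833 L/s × 0.75 s × 1000 mL/L = 437.48 mL.
R = (PIP − Pplat)/V̇ = (27 − 22) / 0.5833 = 5.0/0.5833 = 8.572 cmH2O·s/L.
C = Vt/(Pplat − PEEP) = 437.48 / (22 − 12) = 437.48/10.0 = 43.748 mL/cmH2O.
τ = R × C = 8.572 × 0.04375 L/cmH2O = 0.375 s.
Fraction remaining at end-expiration = e^(−Te/τ) = e^(−0.56/0.375) = 0.2246 → 22.46%.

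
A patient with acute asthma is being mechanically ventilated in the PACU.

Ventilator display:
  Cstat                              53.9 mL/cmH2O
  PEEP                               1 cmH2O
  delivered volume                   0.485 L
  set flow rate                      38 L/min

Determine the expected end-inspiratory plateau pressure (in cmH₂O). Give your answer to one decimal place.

10.0

Pplat = PEEP + Vt / Cstat = 1 + 485 / 53.9 = 1 + 8.998 = 9.998 cmH2O.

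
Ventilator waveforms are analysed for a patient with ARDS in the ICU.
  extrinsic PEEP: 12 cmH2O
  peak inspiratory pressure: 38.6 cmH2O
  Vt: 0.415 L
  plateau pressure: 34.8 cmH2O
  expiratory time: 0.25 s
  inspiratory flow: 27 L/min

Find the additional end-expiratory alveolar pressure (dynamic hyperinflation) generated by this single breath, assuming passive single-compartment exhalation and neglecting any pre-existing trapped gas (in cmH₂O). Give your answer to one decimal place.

4.5

Flow: 27 L/min ÷ 60 = 0.45 L/s.
R = (PIP − Pplat)/V̇ = (38.6 − 34.8) / 0.45 = 3.8/0.45 = 8.444 cmH2O·s/L.
C = Vt/(Pplat − PEEP) = 415.0 / (34.8 − 12) = 415.0/22.8 = 18.202 mL/cmH2O.
τ = R × C = 8.444 × 0.0182 L/cmH2O = 0.1537 s.
Fraction remaining = e^(−Te/τ) = e^(−0.25/0.1537) = 0.1966; trapped volume = 415.0 × 0.1966 = 81.589 mL.
Additional alveolar pressure from trapping ≈ V_trapped / C = 81.589 / 18.202 = 4.482 cmH2O.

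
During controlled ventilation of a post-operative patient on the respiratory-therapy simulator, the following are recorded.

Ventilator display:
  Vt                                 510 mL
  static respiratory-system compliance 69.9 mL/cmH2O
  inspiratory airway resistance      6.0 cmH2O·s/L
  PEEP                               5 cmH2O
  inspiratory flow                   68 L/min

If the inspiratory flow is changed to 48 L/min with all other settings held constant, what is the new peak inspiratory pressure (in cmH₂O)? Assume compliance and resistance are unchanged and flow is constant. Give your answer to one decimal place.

Flow: 68 L/min ÷ 60 = 1.1333 L/s.
New flow: 48 L/min ÷ 60 = 0.8 L/s.
PIP = Vt/C + R·V̇ + PEEP (constant-flow equation of motion).
Only the resistive term changes: ΔPIP = R × ΔV̇ = 6.0 × (0.8 − 1.1333) = 6.0 × -0.3333 = -2.0 cmH2O.
Original PIP = 510/69.9 + 6.0×1.1333 + 5 = 19.096 cmH2O; new PIP = 19.096 + (-2.0) = 17.096 cmH2O.

17.1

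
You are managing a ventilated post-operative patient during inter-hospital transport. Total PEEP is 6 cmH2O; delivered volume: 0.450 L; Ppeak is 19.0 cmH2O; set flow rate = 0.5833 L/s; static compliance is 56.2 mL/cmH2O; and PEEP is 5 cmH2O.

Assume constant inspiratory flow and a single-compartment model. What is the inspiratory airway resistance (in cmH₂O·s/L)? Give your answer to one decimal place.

8.6

Total PEEP = 6 cmH2O (set 5 + intrinsic 1); this is the baseline alveolar pressure.
Equation of motion (constant flow): PIP = Vt/C + R·V̇ + PEEP.
R·V̇ = PIP − Vt/C − PEEP = 19.0 − 450/56.2 − 6 = 19.0 − 8.007 − 6 = 4.993 cmH2O.
R = 4.993 / 0.5833 = 8.56 cmH2O·s/L.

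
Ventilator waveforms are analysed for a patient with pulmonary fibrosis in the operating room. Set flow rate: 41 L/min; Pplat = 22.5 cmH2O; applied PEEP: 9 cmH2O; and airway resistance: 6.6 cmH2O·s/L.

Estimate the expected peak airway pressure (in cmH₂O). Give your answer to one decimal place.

27.0

Flow: 41 L/min ÷ 60 = 0.6833 L/s.
PIP = Pplat + Raw × flow = 22.5 + 6.6 × 0.6833 = 22.5 + 4.51 = 27.01 cmH2O.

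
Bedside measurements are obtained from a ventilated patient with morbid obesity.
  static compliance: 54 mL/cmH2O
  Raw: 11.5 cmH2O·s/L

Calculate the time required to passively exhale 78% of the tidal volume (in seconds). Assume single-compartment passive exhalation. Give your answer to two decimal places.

τ = R × C = 11.5 × 54 mL/cmH2O = 11.5 × 0.054 L/cmH2O = 0.621 s.
Exhaled fraction f = 1 − e^(−t/τ) → t = −τ·ln(1 − f) = −0.621·ln(0.22) = 0.9403 s.

0.94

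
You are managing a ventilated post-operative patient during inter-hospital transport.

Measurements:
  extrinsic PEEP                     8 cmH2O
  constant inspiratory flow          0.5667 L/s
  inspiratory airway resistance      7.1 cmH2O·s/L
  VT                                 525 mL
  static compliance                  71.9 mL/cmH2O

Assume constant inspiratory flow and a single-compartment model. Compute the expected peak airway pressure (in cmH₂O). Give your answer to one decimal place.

19.3

Equation of motion (constant flow): PIP = Vt/C + R·V̇ + PEEP.
PIP = 525/71.9 + 7.1×0.5667 + 8 = 7.302 + 4.024 + 8 = 19.326 cmH2O.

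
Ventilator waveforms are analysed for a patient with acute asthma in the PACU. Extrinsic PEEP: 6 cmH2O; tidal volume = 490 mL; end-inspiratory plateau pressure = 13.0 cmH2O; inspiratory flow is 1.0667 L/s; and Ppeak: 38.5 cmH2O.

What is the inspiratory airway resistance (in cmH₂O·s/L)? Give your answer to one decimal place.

23.9

Raw = (PIP − Pplat) / flow = (38.5 − 13.0) / 1.0667 = 25.5 / 1.0667 = 23.906 cmH2O·s/L.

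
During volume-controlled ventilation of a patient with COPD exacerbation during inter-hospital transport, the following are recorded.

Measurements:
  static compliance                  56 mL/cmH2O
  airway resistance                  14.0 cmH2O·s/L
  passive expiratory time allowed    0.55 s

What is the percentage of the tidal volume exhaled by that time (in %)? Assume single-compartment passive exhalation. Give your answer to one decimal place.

τ = R × C = 14.0 × 56 mL/cmH2O = 14.0 × 0.056 L/cmH2O = 0.784 s.
Passive exhalation: V(t)/V₀ = e^(−t/τ) = e^(−0.55/0.784) = 0.4958.
Fraction exhaled = 1 − 0.4958 = 0.5042 → 50.42%.

50.4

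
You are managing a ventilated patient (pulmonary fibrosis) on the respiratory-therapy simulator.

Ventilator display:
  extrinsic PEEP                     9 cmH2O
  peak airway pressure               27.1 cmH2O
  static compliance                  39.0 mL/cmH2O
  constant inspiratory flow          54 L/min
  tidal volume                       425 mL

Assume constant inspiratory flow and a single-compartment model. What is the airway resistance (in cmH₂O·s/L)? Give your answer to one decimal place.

8.0

Flow: 54 L/min ÷ 60 = 0.9 L/s.
Equation of motion (constant flow): PIP = Vt/C + R·V̇ + PEEP.
R·V̇ = PIP − Vt/C − PEEP = 27.1 − 425/39.0 − 9 = 27.1 − 10.897 − 9 = 7.203 cmH2O.
R = 7.203 / 0.9 = 8.003 cmH2O·s/L.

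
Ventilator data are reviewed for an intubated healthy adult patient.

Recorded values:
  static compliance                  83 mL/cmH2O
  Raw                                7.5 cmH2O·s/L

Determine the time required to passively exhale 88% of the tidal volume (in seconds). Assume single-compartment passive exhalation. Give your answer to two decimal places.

τ = R × C = 7.5 × 83 mL/cmH2O = 7.5 × 0.083 L/cmH2O = 0.6225 s.
Exhaled fraction f = 1 − e^(−t/τ) → t = −τ·ln(1 − f) = −0.6225·ln(0.12) = 1.32 s.

1.32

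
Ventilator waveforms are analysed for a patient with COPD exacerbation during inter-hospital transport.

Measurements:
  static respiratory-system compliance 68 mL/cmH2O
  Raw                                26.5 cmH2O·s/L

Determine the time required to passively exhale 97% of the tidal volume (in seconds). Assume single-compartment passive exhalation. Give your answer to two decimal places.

τ = R × C = 26.5 × 68 mL/cmH2O = 26.5 × 0.068 L/cmH2O = 1.802 s.
Exhaled fraction f = 1 − e^(−t/τ) → t = −τ·ln(1 − f) = −1.802·ln(0.03) = 6.319 s.

6.32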